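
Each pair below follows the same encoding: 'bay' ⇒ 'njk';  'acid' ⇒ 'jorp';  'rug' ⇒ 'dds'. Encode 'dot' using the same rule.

Two shifts are in play — +9 for a/e/i/o/u, +12 for every other letter.
For dot: d(cons)+12=p, o(vowel)+9=x, t(cons)+12=f.

pxf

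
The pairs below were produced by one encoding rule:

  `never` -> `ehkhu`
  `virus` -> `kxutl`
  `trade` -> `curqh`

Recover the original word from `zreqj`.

n(13)→e(4) and e(4)→h(7) fit y≡17x+17 (mod 26); the inverse of 17 mod 26 is 23. Each letter's alphabet position (a=0..z=25) is mapped through 17·x+17 mod 26 — an affine cipher.
Undoing it on zreqj: z(25)→23·(25−17)≡2=c; r(17)→23·(17−17)≡0=a; e(4)→23·(4−17)≡13=n; q(16)→23·(16−17)≡3=d; j(9)→23·(9−17)≡24=y (all mod 26).

candy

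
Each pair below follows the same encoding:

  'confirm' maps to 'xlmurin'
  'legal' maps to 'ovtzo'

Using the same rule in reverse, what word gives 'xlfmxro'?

council

Each pair mirrors across the alphabet (c↔x, o↔l, n↔m): positions sum to 25. Each letter is replaced by its mirror in the alphabet: a↔z, b↔y, c↔x, and so on (the Atbash cipher).
Reversing it on xlfmxro: x↔c, l↔o, f↔u, m↔n, x↔c, r↔i, o↔l.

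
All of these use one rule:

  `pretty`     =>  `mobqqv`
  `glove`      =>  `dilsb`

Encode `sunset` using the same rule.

It's a constant shift of +23 (ROT23).
Applying it to sunset: s+23=p, u+23=r, n+23=k, s+23=p, e+23=b, t+23=q.

prkpbq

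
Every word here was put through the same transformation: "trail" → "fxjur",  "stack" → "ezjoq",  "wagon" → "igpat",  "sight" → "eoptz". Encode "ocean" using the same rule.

Shifts by position in trail: pos 0: t→f (+12), pos 1: r→x (+6), pos 2: a→j (+9), pos 3: i→u (+12), pos 4: l→r (+6) — repeating every 3. The shifts repeat in a cycle of length 3: positions 0,1,… shift by +12, +6, +9, then the pattern repeats.
On ocean: o+12=a, c+6=i, e+9=n, a+12=m, n+6=t.

ainmt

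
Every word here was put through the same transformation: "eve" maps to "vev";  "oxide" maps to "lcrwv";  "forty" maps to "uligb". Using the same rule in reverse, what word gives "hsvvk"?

sheep

Each pair mirrors across the alphabet (e↔v, v↔e, e↔v): positions sum to 25. This is the alphabet-reversal cipher (Atbash): a becomes z, b becomes y, etc.
Reversing it on hsvvk: h↔s, s↔h, v↔e, v↔e, k↔p.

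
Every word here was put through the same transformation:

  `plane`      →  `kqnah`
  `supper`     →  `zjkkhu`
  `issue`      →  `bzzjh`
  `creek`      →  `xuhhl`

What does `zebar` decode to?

sting

Each letter's alphabet position (a=0..z=25) is mapped through 5·x+13 mod 26 — an affine cipher.
Undoing it on zebar: z(25)→21·(25−13)≡18=s; e(4)→21·(4−13)≡19=t; b(1)→21·(1−13)≡8=i; a(0)→21·(0−13)≡13=n; r(17)→21·(17−13)≡6=g (all mod 26).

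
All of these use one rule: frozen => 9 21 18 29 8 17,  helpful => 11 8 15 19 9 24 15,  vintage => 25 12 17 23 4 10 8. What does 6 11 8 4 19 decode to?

cheap

f is letter #6 and maps to 9: an offset of 3. Letters become their 1-based position plus 3 (so a→4, b→5, …).
Reversing it on 6 11 8 4 19: 6→(6−3)÷1=3=c, 11→(11−3)÷1=8=h, 8→(8−3)÷1=5=e, 4→(4−3)÷1=1=a, 19→(19−3)÷1=16=p.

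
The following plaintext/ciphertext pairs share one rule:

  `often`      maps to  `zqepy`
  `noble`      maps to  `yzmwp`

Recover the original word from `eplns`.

teach

Compare letters: o→z is +11, f→q is +11, t→e is +11 — a constant shift. It's a constant shift of +11 (ROT11).
Undoing it on eplns: e−11=t, p−11=e, l−11=a, n−11=c, s−11=h.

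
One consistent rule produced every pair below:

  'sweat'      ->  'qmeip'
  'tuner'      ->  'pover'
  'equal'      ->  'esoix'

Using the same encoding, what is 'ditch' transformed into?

fapgb

s(18)→q(16) and w(22)→m(12) fit y≡25x+8 (mod 26); the inverse of 25 mod 26 is 25. Treating letters as 0–25, the rule is x ↦ 25x + 8 (mod 26).
On ditch: d(3)→25·3+8≡5=f; i(8)→25·8+8≡0=a; t(19)→25·19+8≡15=p; c(2)→25·2+8≡6=g; h(7)→25·7+8≡1=b (all mod 26).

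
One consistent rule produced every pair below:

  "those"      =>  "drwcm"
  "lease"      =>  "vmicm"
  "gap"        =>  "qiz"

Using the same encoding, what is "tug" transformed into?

The shift depends on letter class: consonant t→d is +10, but vowel o→w is +8. Two shifts are in play — +8 for a/e/i/o/u, +10 for every other letter.
Applying it to tug: t(cons)+10=d, u(vowel)+8=c, g(cons)+10=q.

dcq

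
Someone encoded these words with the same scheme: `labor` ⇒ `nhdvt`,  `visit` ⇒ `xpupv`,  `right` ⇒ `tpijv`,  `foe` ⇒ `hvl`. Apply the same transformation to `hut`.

The shift depends on letter class: consonant l→n is +2, but vowel a→h is +7. The rule splits by letter class: vowels +7, consonants +2.
For hut: h(cons)+2=j, u(vowel)+7=b, t(cons)+2=v.

jbv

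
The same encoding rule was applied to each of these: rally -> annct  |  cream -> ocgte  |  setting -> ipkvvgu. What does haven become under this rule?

pgxcj

The output letters match the input read backwards, each shifted +2: rally reversed is yllar. Two steps: reverse the string, then apply a Caesar shift of +2.
On haven: reverse → nevah; then shift: n+2=p, e+2=g, v+2=x, a+2=c, h+2=j.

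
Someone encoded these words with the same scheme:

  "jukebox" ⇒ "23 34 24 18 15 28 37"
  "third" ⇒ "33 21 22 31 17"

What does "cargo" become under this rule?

16 14 31 20 28

Each letter is replaced by its alphabet position (a=1..z=26) + 13.
On cargo: c=3→16, a=1→14, r=18→31, g=7→20, o=15→28.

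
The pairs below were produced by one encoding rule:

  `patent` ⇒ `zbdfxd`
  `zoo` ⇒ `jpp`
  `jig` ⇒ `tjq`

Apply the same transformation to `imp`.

Vowels shift forward by 1 and consonants shift forward by 10.
Applying it to imp: i(vowel)+1=j, m(cons)+10=w, p(cons)+10=z.

jwz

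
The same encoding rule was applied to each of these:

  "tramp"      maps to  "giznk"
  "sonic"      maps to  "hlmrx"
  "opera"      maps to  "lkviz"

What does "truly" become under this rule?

Each pair mirrors across the alphabet (t↔g, r↔i, a↔z): positions sum to 25. Letters are reflected about the middle of the alphabet (position → 25−position): Atbash.
On truly: t↔g, r↔i, u↔f, l↔o, y↔b.

gifob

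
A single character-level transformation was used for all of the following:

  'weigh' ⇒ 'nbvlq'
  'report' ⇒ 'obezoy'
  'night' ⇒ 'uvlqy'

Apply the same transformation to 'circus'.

w(22)→n(13) and e(4)→b(1) fit y≡5x+7 (mod 26); the inverse of 5 mod 26 is 21. Treating letters as 0–25, the rule is x ↦ 5x + 7 (mod 26).
Applying it to circus: c(2)→5·2+7≡17=r; i(8)→5·8+7≡21=v; r(17)→5·17+7≡14=o; c(2)→5·2+7≡17=r; u(20)→5·20+7≡3=d; s(18)→5·18+7≡19=t (all mod 26).

rvordt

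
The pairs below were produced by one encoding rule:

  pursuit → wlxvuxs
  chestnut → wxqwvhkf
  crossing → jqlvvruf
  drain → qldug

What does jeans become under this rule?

Read the word backwards and shift each letter +3.
For jeans: reverse → snaej; then shift: s+3=v, n+3=q, a+3=d, e+3=h, j+3=m.

vqdhm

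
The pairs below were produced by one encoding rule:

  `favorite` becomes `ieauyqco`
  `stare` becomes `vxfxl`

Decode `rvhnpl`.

orchid

In favorite: f→i is +3, a→e is +4, v→a is +5, o→u is +6 — the shift increases by 1 each position. Each letter shifts forward by (position + 3), i.e. 3, 4, 5, … — the shift grows by one for each successive letter.
Undoing it on rvhnpl: r−3=o, v−4=r, h−5=c, n−6=h, p−7=i, l−8=d.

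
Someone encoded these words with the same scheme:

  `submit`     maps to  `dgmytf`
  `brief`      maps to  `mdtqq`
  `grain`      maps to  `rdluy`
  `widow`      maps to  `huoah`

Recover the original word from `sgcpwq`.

hurdle

Shifts by position in submit: pos 0: s→d (+11), pos 1: u→g (+12), pos 2: b→m (+11), pos 3: m→y (+12) — repeating every 2. The shifts repeat in a cycle of length 2: positions 0,1,… shift by +11, +12, then the pattern repeats.
Reversing it on sgcpwq: s−11=h, g−12=u, c−11=r, p−12=d, w−11=l, q−12=e.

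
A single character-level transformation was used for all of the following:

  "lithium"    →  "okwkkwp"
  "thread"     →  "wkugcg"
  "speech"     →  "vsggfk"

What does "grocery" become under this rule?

The shift depends on letter class: consonant l→o is +3, but vowel i→k is +2. Two shifts are in play — +2 for a/e/i/o/u, +3 for every other letter.
On grocery: g(cons)+3=j, r(cons)+3=u, o(vowel)+2=q, c(cons)+3=f, e(vowel)+2=g, r(cons)+3=u, y(cons)+3=b.

juqfgub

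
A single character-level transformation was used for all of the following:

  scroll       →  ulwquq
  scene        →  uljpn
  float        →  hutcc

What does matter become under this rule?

ojyvnw

A repeating key of period 3 is used — shifts +2, +9, +5 over and over.
Applying it to matter: m+2=o, a+9=j, t+5=y, t+2=v, e+9=n, r+5=w.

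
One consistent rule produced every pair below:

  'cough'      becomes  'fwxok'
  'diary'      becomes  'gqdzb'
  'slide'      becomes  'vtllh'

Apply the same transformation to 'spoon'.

vxrwq

It's a Vigenère-style cipher with numeric key [3,8]: position i shifts by key[i mod 2].
Applying it to spoon: s+3=v, p+8=x, o+3=r, o+8=w, n+3=q.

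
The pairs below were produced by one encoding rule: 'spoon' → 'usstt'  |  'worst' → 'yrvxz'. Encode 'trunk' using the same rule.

vuysq

In spoon: s→u is +2, p→s is +3, o→s is +4, o→t is +5 — the shift increases by 1 each position. Each letter shifts forward by (position + 2), i.e. 2, 3, 4, … — the shift grows by one for each successive letter.
On trunk: t+2=v, r+3=u, u+4=y, n+5=s, k+6=q.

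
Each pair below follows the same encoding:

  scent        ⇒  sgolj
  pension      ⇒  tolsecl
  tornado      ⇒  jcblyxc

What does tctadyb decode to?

Treating letters as 0–25, the rule is x ↦ 17x + 24 (mod 26).
Decoding tctadyb: t(19)→23·(19−24)≡15=p; c(2)→23·(2−24)≡14=o; t(19)→23·(19−24)≡15=p; a(0)→23·(0−24)≡20=u; d(3)→23·(3−24)≡11=l; y(24)→23·(24−24)≡0=a; b(1)→23·(1−24)≡17=r (all mod 26).

popular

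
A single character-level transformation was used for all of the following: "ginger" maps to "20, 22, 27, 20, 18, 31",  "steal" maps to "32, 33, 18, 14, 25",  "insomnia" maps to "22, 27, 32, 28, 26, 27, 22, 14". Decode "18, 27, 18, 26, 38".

g is letter #7 and maps to 20: an offset of 13. The number is (letter's place in the alphabet, a=1) + 13.
Undoing it on 18, 27, 18, 26, 38: 18→(18−13)÷1=5=e, 27→(27−13)÷1=14=n, 18→(18−13)÷1=5=e, 26→(26−13)÷1=13=m, 38→(38−13)÷1=25=y.

enemy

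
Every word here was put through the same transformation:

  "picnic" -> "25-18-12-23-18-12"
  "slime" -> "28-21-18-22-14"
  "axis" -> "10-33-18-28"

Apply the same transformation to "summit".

p is letter #16 and maps to 25: an offset of 9. The number is (letter's place in the alphabet, a=1) + 9.
Applying it to summit: s=19→28, u=21→30, m=13→22, m=13→22, i=9→18, t=20→29.

28-30-22-22-18-29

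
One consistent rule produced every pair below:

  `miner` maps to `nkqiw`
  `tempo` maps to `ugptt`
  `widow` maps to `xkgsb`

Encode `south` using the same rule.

tqxxm

In miner: m→n is +1, i→k is +2, n→q is +3, e→i is +4 — the shift increases by 1 each position. Letter i (0-indexed) is shifted by i+1, so successive shifts are 1, 2, 3, ….
For south: s+1=t, o+2=q, u+3=x, t+4=x, h+5=m.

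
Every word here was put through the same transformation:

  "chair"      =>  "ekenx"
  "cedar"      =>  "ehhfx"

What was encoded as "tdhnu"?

The shift increases by 1 at each position, starting from +2: 2, 3, 4, ….
Decoding tdhnu: t−2=r, d−3=a, h−4=d, n−5=i, u−6=o.

radio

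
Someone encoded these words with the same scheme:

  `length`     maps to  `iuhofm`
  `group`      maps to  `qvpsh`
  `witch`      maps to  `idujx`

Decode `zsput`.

Read the word backwards and shift each letter +1.
Decoding zsput: shift back: z−1=y, s−1=r, p−1=o, u−1=t, t−1=s → yrots; then reverse → story.

story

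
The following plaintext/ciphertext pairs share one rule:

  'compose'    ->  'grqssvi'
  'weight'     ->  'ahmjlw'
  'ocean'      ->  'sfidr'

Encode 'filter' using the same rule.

jlpwiu

Shifts by position in compose: pos 0: c→g (+4), pos 1: o→r (+3), pos 2: m→q (+4), pos 3: p→s (+3) — repeating every 2. The shifts repeat in a cycle of length 2: positions 0,1,… shift by +4, +3, then the pattern repeats.
For filter: f+4=j, i+3=l, l+4=p, t+3=w, e+4=i, r+3=u.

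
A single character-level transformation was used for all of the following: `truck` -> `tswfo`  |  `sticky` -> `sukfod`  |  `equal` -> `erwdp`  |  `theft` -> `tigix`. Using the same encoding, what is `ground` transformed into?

gsqxri

The shift increases by 1 at each position, starting from +0: 0, 1, 2, ….
On ground: g+0=g, r+1=s, o+2=q, u+3=x, n+4=r, d+5=i.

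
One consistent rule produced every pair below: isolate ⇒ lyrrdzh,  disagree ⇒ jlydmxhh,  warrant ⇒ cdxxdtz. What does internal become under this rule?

ltzhxtdr

The shift depends on letter class: consonant s→y is +6, but vowel i→l is +3. The rule splits by letter class: vowels +3, consonants +6.
On internal: i(vowel)+3=l, n(cons)+6=t, t(cons)+6=z, e(vowel)+3=h, r(cons)+6=x, n(cons)+6=t, a(vowel)+3=d, l(cons)+6=r.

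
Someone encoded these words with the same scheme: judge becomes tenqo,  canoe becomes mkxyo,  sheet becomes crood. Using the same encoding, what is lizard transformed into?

vsjkbn

Compare letters: j→t is +10, u→e is +10, d→n is +10 — a constant shift. Every letter moves 10 places later in the alphabet, wrapping around z→a.
For lizard: l+10=v, i+10=s, z+10=j, a+10=k, r+10=b, d+10=n.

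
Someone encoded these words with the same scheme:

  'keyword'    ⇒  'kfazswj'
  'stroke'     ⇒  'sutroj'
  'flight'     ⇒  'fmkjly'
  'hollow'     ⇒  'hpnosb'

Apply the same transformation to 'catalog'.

cbvdptm

In keyword: k→k is +0, e→f is +1, y→a is +2, w→z is +3 — the shift increases by 1 each position. Each letter shifts forward by its position index (0, 1, 2, …) — the shift grows by one for each successive letter.
On catalog: c+0=c, a+1=b, t+2=v, a+3=d, l+4=p, o+5=t, g+6=m.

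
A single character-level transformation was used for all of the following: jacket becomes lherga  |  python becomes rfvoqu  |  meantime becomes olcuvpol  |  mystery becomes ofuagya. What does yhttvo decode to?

Shifts by position in jacket: pos 0: j→l (+2), pos 1: a→h (+7), pos 2: c→e (+2), pos 3: k→r (+7) — repeating every 2. A repeating key of period 2 is used — shifts +2, +7 over and over.
Reversing it on yhttvo: y−2=w, h−7=a, t−2=r, t−7=m, v−2=t, o−7=h.

warmth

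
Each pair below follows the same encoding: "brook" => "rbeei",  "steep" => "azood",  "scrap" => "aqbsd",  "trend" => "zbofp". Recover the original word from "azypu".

b(1)→r(17) and r(17)→b(1) fit y≡25x+18 (mod 26); the inverse of 25 mod 26 is 25. Each letter's alphabet position (a=0..z=25) is mapped through 25·x+18 mod 26 — an affine cipher.
Decoding azypu: a(0)→25·(0−18)≡18=s; z(25)→25·(25−18)≡19=t; y(24)→25·(24−18)≡20=u; p(15)→25·(15−18)≡3=d; u(20)→25·(20−18)≡24=y (all mod 26).

study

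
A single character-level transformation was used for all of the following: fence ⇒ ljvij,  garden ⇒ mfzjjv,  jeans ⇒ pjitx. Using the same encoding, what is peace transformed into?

It's a Vigenère-style cipher with numeric key [6,5,8]: position i shifts by key[i mod 3].
For peace: p+6=v, e+5=j, a+8=i, c+6=i, e+5=j.

vjiij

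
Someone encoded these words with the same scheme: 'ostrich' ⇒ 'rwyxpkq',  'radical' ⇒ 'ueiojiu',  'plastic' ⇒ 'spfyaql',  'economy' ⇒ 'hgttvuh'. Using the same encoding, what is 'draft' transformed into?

gvfla

In ostrich: o→r is +3, s→w is +4, t→y is +5, r→x is +6 — the shift increases by 1 each position. The shift increases by 1 at each position, starting from +3: 3, 4, 5, ….
Applying it to draft: d+3=g, r+4=v, a+5=f, f+6=l, t+7=a.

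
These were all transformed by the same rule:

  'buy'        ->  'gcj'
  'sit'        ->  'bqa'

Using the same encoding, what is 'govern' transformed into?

The word is reversed, then every letter is shifted forward by 8.
Applying it to govern: reverse → nrevog; then shift: n+8=v, r+8=z, e+8=m, v+8=d, o+8=w, g+8=o.

vzmdwo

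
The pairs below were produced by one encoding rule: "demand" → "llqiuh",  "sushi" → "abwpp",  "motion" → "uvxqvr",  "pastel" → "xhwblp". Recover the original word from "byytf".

Shifts by position in demand: pos 0: d→l (+8), pos 1: e→l (+7), pos 2: m→q (+4), pos 3: a→i (+8), pos 4: n→u (+7), pos 5: d→h (+4) — repeating every 3. It's a Vigenère-style cipher with numeric key [8,7,4]: position i shifts by key[i mod 3].
Reversing it on byytf: b−8=t, y−7=r, y−4=u, t−8=l, f−7=y.

truly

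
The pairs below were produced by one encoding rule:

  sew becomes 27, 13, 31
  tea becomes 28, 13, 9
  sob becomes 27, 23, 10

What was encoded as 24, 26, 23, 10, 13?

probe

The number is (letter's place in the alphabet, a=1) + 8.
Undoing it on 24, 26, 23, 10, 13: 24→(24−8)÷1=16=p, 26→(26−8)÷1=18=r, 23→(23−8)÷1=15=o, 10→(10−8)÷1=2=b, 13→(13−8)÷1=5=e.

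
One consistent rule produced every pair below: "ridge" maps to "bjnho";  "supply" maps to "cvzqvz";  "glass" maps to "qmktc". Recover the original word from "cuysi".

It's a Vigenère-style cipher with numeric key [10,1]: position i shifts by key[i mod 2].
Decoding cuysi: c−10=s, u−1=t, y−10=o, s−1=r, i−10=y.

story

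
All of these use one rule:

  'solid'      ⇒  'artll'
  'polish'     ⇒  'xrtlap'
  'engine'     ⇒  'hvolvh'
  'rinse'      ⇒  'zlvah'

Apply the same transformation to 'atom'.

The shift depends on letter class: consonant s→a is +8, but vowel o→r is +3. Vowels shift forward by 3 and consonants shift forward by 8.
For atom: a(vowel)+3=d, t(cons)+8=b, o(vowel)+3=r, m(cons)+8=u.

dbru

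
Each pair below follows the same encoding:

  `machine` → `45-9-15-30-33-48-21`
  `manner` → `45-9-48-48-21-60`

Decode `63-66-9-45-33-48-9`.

m(#13)→45 and a(#1)→9: differences scale by 3, so n = 3·pos + 6. Each letter becomes 3×(its alphabet position, a=1..z=26) + 6.
Decoding 63-66-9-45-33-48-9: 63→(63−6)÷3=19=s, 66→(66−6)÷3=20=t, 9→(9−6)÷3=1=a, 45→(45−6)÷3=13=m, 33→(33−6)÷3=9=i, 48→(48−6)÷3=14=n, 9→(9−6)÷3=1=a.

stamina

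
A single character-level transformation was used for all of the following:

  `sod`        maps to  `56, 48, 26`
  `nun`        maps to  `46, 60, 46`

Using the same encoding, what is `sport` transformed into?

s(#19)→56 and o(#15)→48: differences scale by 2, so n = 2·pos + 18. The formula is n = 2×(alphabet index, a=1) + 18.
For sport: s=19→56, p=16→50, o=15→48, r=18→54, t=20→58.

56, 50, 48, 54, 58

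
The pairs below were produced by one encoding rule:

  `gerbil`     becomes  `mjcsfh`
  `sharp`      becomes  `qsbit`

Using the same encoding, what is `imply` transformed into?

The output letters match the input read backwards, each shifted +1: gerbil reversed is libreg. Two steps: reverse the string, then apply a Caesar shift of +1.
On imply: reverse → ylpmi; then shift: y+1=z, l+1=m, p+1=q, m+1=n, i+1=j.

zmqnj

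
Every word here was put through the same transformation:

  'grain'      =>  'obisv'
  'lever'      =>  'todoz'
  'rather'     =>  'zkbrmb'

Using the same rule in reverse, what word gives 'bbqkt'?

trial

Shifts by position in grain: pos 0: g→o (+8), pos 1: r→b (+10), pos 2: a→i (+8), pos 3: i→s (+10) — repeating every 2. It's a Vigenère-style cipher with numeric key [8,10]: position i shifts by key[i mod 2].
Undoing it on bbqkt: b−8=t, b−10=r, q−8=i, k−10=a, t−8=l.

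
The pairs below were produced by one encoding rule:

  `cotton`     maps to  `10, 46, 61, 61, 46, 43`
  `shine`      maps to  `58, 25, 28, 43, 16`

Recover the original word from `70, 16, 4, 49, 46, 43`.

With a=1..z=26, the number is 3·pos + 1.
Undoing it on 70, 16, 4, 49, 46, 43: 70→(70−1)÷3=23=w, 16→(16−1)÷3=5=e, 4→(4−1)÷3=1=a, 49→(49−1)÷3=16=p, 46→(46−1)÷3=15=o, 43→(43−1)÷3=14=n.

weapon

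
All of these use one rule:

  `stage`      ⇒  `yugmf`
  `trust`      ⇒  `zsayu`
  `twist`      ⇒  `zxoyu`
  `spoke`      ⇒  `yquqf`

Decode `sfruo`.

melon

Shifts by position in stage: pos 0: s→y (+6), pos 1: t→u (+1), pos 2: a→g (+6), pos 3: g→m (+6), pos 4: e→f (+1) — repeating every 3. A repeating key of period 3 is used — shifts +6, +1, +6 over and over.
Undoing it on sfruo: s−6=m, f−1=e, r−6=l, u−6=o, o−1=n.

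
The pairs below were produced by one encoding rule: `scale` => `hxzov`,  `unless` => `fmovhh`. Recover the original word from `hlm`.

son

Each pair mirrors across the alphabet (s↔h, c↔x, a↔z): positions sum to 25. This is the alphabet-reversal cipher (Atbash): a becomes z, b becomes y, etc.
Decoding hlm: h↔s, l↔o, m↔n.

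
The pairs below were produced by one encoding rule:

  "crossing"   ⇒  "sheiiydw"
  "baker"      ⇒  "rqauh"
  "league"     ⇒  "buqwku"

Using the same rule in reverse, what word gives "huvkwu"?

Compare letters: c→s is +16, r→h is +16, o→e is +16 — a constant shift. It's a constant shift of +16 (ROT16).
Undoing it on huvkwu: h−16=r, u−16=e, v−16=f, k−16=u, w−16=g, u−16=e.

refuge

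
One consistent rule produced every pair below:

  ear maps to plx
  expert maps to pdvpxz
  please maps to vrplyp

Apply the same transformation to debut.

jphfz

The shift depends on letter class: consonant r→x is +6, but vowel e→p is +11. Vowels shift forward by 11 and consonants shift forward by 6.
For debut: d(cons)+6=j, e(vowel)+11=p, b(cons)+6=h, u(vowel)+11=f, t(cons)+6=z.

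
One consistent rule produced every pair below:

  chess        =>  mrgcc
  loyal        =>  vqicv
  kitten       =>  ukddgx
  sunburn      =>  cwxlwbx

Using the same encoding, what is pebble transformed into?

zgllvg

The shift depends on letter class: consonant c→m is +10, but vowel e→g is +2. Two shifts are in play — +2 for a/e/i/o/u, +10 for every other letter.
For pebble: p(cons)+10=z, e(vowel)+2=g, b(cons)+10=l, b(cons)+10=l, l(cons)+10=v, e(vowel)+2=g.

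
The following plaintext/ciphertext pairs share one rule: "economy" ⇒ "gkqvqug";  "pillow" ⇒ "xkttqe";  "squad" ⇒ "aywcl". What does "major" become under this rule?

ucrqz

The shift depends on letter class: consonant c→k is +8, but vowel e→g is +2. The rule splits by letter class: vowels +2, consonants +8.
On major: m(cons)+8=u, a(vowel)+2=c, j(cons)+8=r, o(vowel)+2=q, r(cons)+8=z.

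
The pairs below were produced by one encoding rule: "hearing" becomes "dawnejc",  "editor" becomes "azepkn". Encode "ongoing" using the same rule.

Compare letters: h→d is +22, e→a is +22, a→w is +22 — a constant shift. Every letter moves 22 places later in the alphabet, wrapping around z→a.
Applying it to ongoing: o+22=k, n+22=j, g+22=c, o+22=k, i+22=e, n+22=j, g+22=c.

kjckejc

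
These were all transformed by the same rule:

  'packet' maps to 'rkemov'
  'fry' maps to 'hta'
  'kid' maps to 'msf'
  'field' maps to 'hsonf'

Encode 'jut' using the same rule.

The shift depends on letter class: consonant p→r is +2, but vowel a→k is +10. The rule splits by letter class: vowels +10, consonants +2.
For jut: j(cons)+2=l, u(vowel)+10=e, t(cons)+2=v.

lev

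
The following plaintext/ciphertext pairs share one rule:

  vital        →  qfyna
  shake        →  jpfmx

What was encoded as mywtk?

forth

The output letters match the input read backwards, each shifted +5: vital reversed is lativ. Two steps: reverse the string, then apply a Caesar shift of +5.
Undoing it on mywtk: shift back: m−5=h, y−5=t, w−5=r, t−5=o, k−5=f → htrof; then reverse → forth.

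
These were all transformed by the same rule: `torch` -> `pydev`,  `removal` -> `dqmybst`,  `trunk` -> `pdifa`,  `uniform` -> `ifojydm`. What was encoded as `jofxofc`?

t(19)→p(15) and o(14)→y(24) fit y≡19x+18 (mod 26); the inverse of 19 mod 26 is 11. Treating letters as 0–25, the rule is x ↦ 19x + 18 (mod 26).
Decoding jofxofc: j(9)→11·(9−18)≡5=f; o(14)→11·(14−18)≡8=i; f(5)→11·(5−18)≡13=n; x(23)→11·(23−18)≡3=d; o(14)→11·(14−18)≡8=i; f(5)→11·(5−18)≡13=n; c(2)→11·(2−18)≡6=g (all mod 26).

finding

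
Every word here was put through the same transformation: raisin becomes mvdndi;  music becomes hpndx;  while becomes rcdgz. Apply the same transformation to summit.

nphhdo

Compare letters: r→m is +21, a→v is +21, i→d is +21 — a constant shift. It's a constant shift of +21 (ROT21).
Applying it to summit: s+21=n, u+21=p, m+21=h, m+21=h, i+21=d, t+21=o.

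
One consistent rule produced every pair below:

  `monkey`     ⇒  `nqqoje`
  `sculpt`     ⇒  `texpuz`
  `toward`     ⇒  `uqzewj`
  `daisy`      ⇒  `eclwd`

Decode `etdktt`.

In monkey: m→n is +1, o→q is +2, n→q is +3, k→o is +4 — the shift increases by 1 each position. Letter i (0-indexed) is shifted by i+1, so successive shifts are 1, 2, 3, ….
Reversing it on etdktt: e−1=d, t−2=r, d−3=a, k−4=g, t−5=o, t−6=n.

dragon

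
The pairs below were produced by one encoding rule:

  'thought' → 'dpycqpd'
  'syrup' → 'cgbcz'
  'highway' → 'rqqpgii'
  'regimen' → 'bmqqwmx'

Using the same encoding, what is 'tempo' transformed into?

The shifts repeat in a cycle of length 2: positions 0,1,… shift by +10, +8, then the pattern repeats.
For tempo: t+10=d, e+8=m, m+10=w, p+8=x, o+10=y.

dmwxy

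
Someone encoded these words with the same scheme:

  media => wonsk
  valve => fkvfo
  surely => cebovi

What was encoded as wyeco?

This is a Caesar cipher with shift 10.
Undoing it on wyeco: w−10=m, y−10=o, e−10=u, c−10=s, o−10=e.

mouse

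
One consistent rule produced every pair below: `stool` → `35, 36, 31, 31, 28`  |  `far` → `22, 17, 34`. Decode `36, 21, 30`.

s is letter #19 and maps to 35: an offset of 16. Letters become their 1-based position plus 16 (so a→17, b→18, …).
Decoding 36, 21, 30: 36→(36−16)÷1=20=t, 21→(21−16)÷1=5=e, 30→(30−16)÷1=14=n.

ten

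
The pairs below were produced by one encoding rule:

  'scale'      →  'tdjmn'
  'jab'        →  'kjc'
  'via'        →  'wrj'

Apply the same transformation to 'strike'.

tusrln

The shift depends on letter class: consonant s→t is +1, but vowel a→j is +9. Vowels shift forward by 9 and consonants shift forward by 1.
Applying it to strike: s(cons)+1=t, t(cons)+1=u, r(cons)+1=s, i(vowel)+9=r, k(cons)+1=l, e(vowel)+9=n.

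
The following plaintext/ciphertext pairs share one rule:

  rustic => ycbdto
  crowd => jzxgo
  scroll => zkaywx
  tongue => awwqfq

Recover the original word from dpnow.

wheel

In rustic: r→y is +7, u→c is +8, s→b is +9, t→d is +10 — the shift increases by 1 each position. Letter i (0-indexed) is shifted by i+7, so successive shifts are 7, 8, 9, ….
Undoing it on dpnow: d−7=w, p−8=h, n−9=e, o−10=e, w−11=l.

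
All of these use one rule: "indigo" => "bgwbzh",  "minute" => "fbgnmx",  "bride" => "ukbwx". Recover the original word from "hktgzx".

Compare letters: i→b is +19, n→g is +19, d→w is +19 — a constant shift. It's a constant shift of +19 (ROT19).
Decoding hktgzx: h−19=o, k−19=r, t−19=a, g−19=n, z−19=g, x−19=e.

orange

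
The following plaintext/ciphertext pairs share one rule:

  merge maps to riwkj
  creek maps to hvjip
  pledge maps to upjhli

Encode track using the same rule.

Shifts by position in merge: pos 0: m→r (+5), pos 1: e→i (+4), pos 2: r→w (+5), pos 3: g→k (+4) — repeating every 2. The shifts repeat in a cycle of length 2: positions 0,1,… shift by +5, +4, then the pattern repeats.
For track: t+5=y, r+4=v, a+5=f, c+4=g, k+5=p.

yvfgp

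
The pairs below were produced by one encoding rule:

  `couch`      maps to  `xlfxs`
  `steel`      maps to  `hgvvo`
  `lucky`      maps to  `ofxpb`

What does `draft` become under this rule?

wizug

Each pair mirrors across the alphabet (c↔x, o↔l, u↔f): positions sum to 25. This is the alphabet-reversal cipher (Atbash): a becomes z, b becomes y, etc.
On draft: d↔w, r↔i, a↔z, f↔u, t↔g.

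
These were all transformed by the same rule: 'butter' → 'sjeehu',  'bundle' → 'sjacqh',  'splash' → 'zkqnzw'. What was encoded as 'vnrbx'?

magic

b(1)→s(18) and u(20)→j(9) fit y≡5x+13 (mod 26); the inverse of 5 mod 26 is 21. Treating letters as 0–25, the rule is x ↦ 5x + 13 (mod 26).
Decoding vnrbx: v(21)→21·(21−13)≡12=m; n(13)→21·(13−13)≡0=a; r(17)→21·(17−13)≡6=g; b(1)→21·(1−13)≡8=i; x(23)→21·(23−13)≡2=c (all mod 26).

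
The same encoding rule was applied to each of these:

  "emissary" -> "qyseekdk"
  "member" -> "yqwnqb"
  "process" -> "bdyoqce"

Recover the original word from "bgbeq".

A repeating key of period 3 is used — shifts +12, +12, +10 over and over.
Reversing it on bgbeq: b−12=p, g−12=u, b−10=r, e−12=s, q−12=e.

purse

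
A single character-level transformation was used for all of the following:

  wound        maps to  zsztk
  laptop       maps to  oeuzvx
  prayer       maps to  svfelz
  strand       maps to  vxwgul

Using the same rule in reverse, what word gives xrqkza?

unless

The shift increases by 1 at each position, starting from +3: 3, 4, 5, ….
Decoding xrqkza: x−3=u, r−4=n, q−5=l, k−6=e, z−7=s, a−8=s.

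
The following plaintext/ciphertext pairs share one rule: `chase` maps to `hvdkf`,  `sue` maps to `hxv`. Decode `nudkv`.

shark

The word is reversed, then every letter is shifted forward by 3.
Decoding nudkv: shift back: n−3=k, u−3=r, d−3=a, k−3=h, v−3=s → krahs; then reverse → shark.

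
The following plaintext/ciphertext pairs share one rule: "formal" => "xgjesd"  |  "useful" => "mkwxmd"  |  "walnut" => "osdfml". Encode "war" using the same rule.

Compare letters: f→x is +18, o→g is +18, r→j is +18 — a constant shift. Each letter is shifted forward by 18 in the alphabet (a Caesar shift of +18).
Applying it to war: w+18=o, a+18=s, r+18=j.

osj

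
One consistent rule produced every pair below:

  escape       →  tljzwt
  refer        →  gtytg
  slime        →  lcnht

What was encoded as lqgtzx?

streak

Each letter's alphabet position (a=0..z=25) is mapped through 5·x+25 mod 26 — an affine cipher.
Reversing it on lqgtzx: l(11)→21·(11−25)≡18=s; q(16)→21·(16−25)≡19=t; g(6)→21·(6−25)≡17=r; t(19)→21·(19−25)≡4=e; z(25)→21·(25−25)≡0=a; x(23)→21·(23−25)≡10=k (all mod 26).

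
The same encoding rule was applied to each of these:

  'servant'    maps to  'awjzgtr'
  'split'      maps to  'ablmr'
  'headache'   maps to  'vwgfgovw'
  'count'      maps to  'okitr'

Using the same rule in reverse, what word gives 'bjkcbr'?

Treating letters as 0–25, the rule is x ↦ 17x + 6 (mod 26).
Undoing it on bjkcbr: b(1)→23·(1−6)≡15=p; j(9)→23·(9−6)≡17=r; k(10)→23·(10−6)≡14=o; c(2)→23·(2−6)≡12=m; b(1)→23·(1−6)≡15=p; r(17)→23·(17−6)≡19=t (all mod 26).

prompt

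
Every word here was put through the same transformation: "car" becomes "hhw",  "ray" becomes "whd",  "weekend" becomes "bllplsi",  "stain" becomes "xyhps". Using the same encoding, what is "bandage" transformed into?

ghsihll

Vowels shift forward by 7 and consonants shift forward by 5.
For bandage: b(cons)+5=g, a(vowel)+7=h, n(cons)+5=s, d(cons)+5=i, a(vowel)+7=h, g(cons)+5=l, e(vowel)+7=l.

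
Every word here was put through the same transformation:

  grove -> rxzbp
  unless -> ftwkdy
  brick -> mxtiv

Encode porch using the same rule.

Shifts by position in grove: pos 0: g→r (+11), pos 1: r→x (+6), pos 2: o→z (+11), pos 3: v→b (+6) — repeating every 2. A repeating key of period 2 is used — shifts +11, +6 over and over.
On porch: p+11=a, o+6=u, r+11=c, c+6=i, h+11=s.

aucis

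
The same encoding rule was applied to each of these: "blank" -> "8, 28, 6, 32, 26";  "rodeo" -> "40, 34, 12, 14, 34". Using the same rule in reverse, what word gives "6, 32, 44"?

ant

b(#2)→8 and l(#12)→28: differences scale by 2, so n = 2·pos + 4. With a=1..z=26, the number is 2·pos + 4.
Undoing it on 6, 32, 44: 6→(6−4)÷2=1=a, 32→(32−4)÷2=14=n, 44→(44−4)÷2=20=t.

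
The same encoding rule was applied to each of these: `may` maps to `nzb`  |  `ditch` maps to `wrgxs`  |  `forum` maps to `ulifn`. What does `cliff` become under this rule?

Each pair mirrors across the alphabet (m↔n, a↔z, y↔b): positions sum to 25. Letters are reflected about the middle of the alphabet (position → 25−position): Atbash.
On cliff: c↔x, l↔o, i↔r, f↔u, f↔u.

xoruu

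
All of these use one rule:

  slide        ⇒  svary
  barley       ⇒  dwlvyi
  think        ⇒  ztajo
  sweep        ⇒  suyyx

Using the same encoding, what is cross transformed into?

s(18)→s(18) and l(11)→v(21) fit y≡7x+22 (mod 26); the inverse of 7 mod 26 is 15. This is an affine cipher: with a=0,…,z=25, each position x becomes (7x+22) mod 26.
For cross: c(2)→7·2+22≡10=k; r(17)→7·17+22≡11=l; o(14)→7·14+22≡16=q; s(18)→7·18+22≡18=s; s(18)→7·18+22≡18=s (all mod 26).

klqss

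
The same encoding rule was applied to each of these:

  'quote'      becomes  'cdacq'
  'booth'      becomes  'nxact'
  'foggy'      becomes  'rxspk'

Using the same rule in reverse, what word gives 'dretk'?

Shifts by position in quote: pos 0: q→c (+12), pos 1: u→d (+9), pos 2: o→a (+12), pos 3: t→c (+9) — repeating every 2. A repeating key of period 2 is used — shifts +12, +9 over and over.
Reversing it on dretk: d−12=r, r−9=i, e−12=s, t−9=k, k−12=y.

risky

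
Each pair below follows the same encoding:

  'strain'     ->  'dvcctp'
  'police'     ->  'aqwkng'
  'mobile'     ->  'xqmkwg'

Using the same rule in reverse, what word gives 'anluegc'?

plaster

It's a Vigenère-style cipher with numeric key [11,2]: position i shifts by key[i mod 2].
Undoing it on anluegc: a−11=p, n−2=l, l−11=a, u−2=s, e−11=t, g−2=e, c−11=r.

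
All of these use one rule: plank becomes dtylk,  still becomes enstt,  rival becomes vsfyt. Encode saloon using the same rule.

eytuul

Treating letters as 0–25, the rule is x ↦ 9x + 24 (mod 26).
Applying it to saloon: s(18)→9·18+24≡4=e; a(0)→9·0+24≡24=y; l(11)→9·11+24≡19=t; o(14)→9·14+24≡20=u; o(14)→9·14+24≡20=u; n(13)→9·13+24≡11=l (all mod 26).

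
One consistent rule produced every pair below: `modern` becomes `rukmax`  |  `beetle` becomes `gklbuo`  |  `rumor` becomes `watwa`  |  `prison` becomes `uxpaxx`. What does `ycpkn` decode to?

Letter i (0-indexed) is shifted by i+5, so successive shifts are 5, 6, 7, ….
Decoding ycpkn: y−5=t, c−6=w, p−7=i, k−8=c, n−9=e.

twice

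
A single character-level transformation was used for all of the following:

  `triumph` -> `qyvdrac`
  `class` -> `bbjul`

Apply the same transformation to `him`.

vrq

The output letters match the input read backwards, each shifted +9: triumph reversed is hpmuirt. The word is reversed, then every letter is shifted forward by 9.
On him: reverse → mih; then shift: m+9=v, i+9=r, h+9=q.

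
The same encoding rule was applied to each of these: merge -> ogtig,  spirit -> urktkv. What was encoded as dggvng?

beetle

Compare letters: m→o is +2, e→g is +2, r→t is +2 — a constant shift. It's a constant shift of +2 (ROT2).
Reversing it on dggvng: d−2=b, g−2=e, g−2=e, v−2=t, n−2=l, g−2=e.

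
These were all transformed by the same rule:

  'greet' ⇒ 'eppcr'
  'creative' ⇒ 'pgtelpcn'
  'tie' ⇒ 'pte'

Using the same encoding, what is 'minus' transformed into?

The output letters match the input read backwards, each shifted +11: greet reversed is teerg. Two steps: reverse the string, then apply a Caesar shift of +11.
On minus: reverse → sunim; then shift: s+11=d, u+11=f, n+11=y, i+11=t, m+11=x.

dfytx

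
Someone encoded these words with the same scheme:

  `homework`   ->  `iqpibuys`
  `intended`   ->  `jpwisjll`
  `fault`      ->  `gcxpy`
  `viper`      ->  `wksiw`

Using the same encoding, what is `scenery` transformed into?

In homework: h→i is +1, o→q is +2, m→p is +3, e→i is +4 — the shift increases by 1 each position. Each letter shifts forward by (position + 1), i.e. 1, 2, 3, … — the shift grows by one for each successive letter.
For scenery: s+1=t, c+2=e, e+3=h, n+4=r, e+5=j, r+6=x, y+7=f.

tehrjxf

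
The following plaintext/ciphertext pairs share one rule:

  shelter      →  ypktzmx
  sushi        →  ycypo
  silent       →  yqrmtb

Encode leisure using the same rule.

It's a Vigenère-style cipher with numeric key [6,8]: position i shifts by key[i mod 2].
For leisure: l+6=r, e+8=m, i+6=o, s+8=a, u+6=a, r+8=z, e+6=k.

rmoaazk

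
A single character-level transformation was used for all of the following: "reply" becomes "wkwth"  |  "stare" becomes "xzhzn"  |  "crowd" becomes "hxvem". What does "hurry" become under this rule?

Each letter shifts forward by (position + 5), i.e. 5, 6, 7, … — the shift grows by one for each successive letter.
For hurry: h+5=m, u+6=a, r+7=y, r+8=z, y+9=h.

mayzh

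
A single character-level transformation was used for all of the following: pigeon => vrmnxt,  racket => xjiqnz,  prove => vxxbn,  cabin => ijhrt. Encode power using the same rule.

vxcnx

The shift depends on letter class: consonant p→v is +6, but vowel i→r is +9. Vowels shift forward by 9 and consonants shift forward by 6.
On power: p(cons)+6=v, o(vowel)+9=x, w(cons)+6=c, e(vowel)+9=n, r(cons)+6=x.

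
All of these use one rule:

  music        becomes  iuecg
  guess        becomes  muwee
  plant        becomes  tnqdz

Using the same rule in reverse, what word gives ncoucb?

m(12)→i(8) and u(20)→u(20) fit y≡21x+16 (mod 26); the inverse of 21 mod 26 is 5. Treating letters as 0–25, the rule is x ↦ 21x + 16 (mod 26).
Undoing it on ncoucb: n(13)→5·(13−16)≡11=l; c(2)→5·(2−16)≡8=i; o(14)→5·(14−16)≡16=q; u(20)→5·(20−16)≡20=u; c(2)→5·(2−16)≡8=i; b(1)→5·(1−16)≡3=d (all mod 26).

liquid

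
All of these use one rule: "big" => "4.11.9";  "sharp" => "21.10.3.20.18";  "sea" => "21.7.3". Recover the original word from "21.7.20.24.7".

serve

b is letter #2 and maps to 4: an offset of 2. The number is (letter's place in the alphabet, a=1) + 2.
Undoing it on 21.7.20.24.7: 21→(21−2)÷1=19=s, 7→(7−2)÷1=5=e, 20→(20−2)÷1=18=r, 24→(24−2)÷1=22=v, 7→(7−2)÷1=5=e.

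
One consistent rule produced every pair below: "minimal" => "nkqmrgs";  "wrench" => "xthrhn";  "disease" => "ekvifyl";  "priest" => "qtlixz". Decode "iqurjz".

In minimal: m→n is +1, i→k is +2, n→q is +3, i→m is +4 — the shift increases by 1 each position. Each letter shifts forward by (position + 1), i.e. 1, 2, 3, … — the shift grows by one for each successive letter.
Undoing it on iqurjz: i−1=h, q−2=o, u−3=r, r−4=n, j−5=e, z−6=t.

hornet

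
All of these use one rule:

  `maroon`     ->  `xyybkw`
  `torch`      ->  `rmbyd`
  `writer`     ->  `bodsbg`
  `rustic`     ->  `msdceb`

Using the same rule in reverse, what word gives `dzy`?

opt

The output letters match the input read backwards, each shifted +10: maroon reversed is nooram. The word is reversed, then every letter is shifted forward by 10.
Decoding dzy: shift back: d−10=t, z−10=p, y−10=o → tpo; then reverse → opt.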